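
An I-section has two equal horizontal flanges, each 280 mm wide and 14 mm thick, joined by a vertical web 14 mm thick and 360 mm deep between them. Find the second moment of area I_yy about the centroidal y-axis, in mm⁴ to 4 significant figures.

Decompose the section into non-overlapping parts with the origin at the bottom-left of its bounding rectangle.
Bottom flange: 280 × 14, A = 3 920 mm², x = 140 mm, Ī = 25 610 667 mm⁴.
Web: 14 × 360, A = 5 040 mm², x = 140 mm, Ī = 82 320 mm⁴.
Top flange: 280 × 14, A = 3 920 mm², x = 140 mm, Ī = 25 610 667 mm⁴.
By symmetry the centroid is at mid-width, x̄ = 140 mm.
All pieces are centred on the centroidal y-axis, so I = ΣĪ = 51 303 653 mm⁴.

I_yy ≈ 5.130 × 10⁷ mm⁴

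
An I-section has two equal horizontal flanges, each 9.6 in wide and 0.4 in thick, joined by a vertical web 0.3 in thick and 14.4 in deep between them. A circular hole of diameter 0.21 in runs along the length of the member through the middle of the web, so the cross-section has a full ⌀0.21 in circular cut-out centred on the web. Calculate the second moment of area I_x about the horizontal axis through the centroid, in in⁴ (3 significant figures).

Split into non-overlapping primitives; take the origin at the lower-left of the bounding box.
Bottom flange: 9.6 × 0.4, A = 3.84 in², y = 0.2 in, Ī = 0.0512 in⁴.
Web: 0.3 × 14.4, A = 4.32 in², y = 7.6 in, Ī = 74.65 in⁴.
Top flange: 9.6 × 0.4, A = 3.84 in², y = 15 in, Ī = 0.0512 in⁴.
Hole (subtracted): ⌀0.21, A = 0.034636 in², y = 7.6 in, Ī = 0.000095466 in⁴.
By symmetry the centroid is at mid-height, ȳ = 7.6 in.
Transfer each piece to the horizontal axis through the centroid using Ī + A·d² with d = y − 7.6:
  bottom flange: d = -7.4 in → contributes +210.33 in⁴
  web: d = 0 in → contributes +74.65 in⁴
  top flange: d = 7.4 in → contributes +210.33 in⁴
  hole: d = 0 in → contributes −0.000095466 in⁴
Total I = 495.31 in⁴.

I_x ≈ 495 in⁴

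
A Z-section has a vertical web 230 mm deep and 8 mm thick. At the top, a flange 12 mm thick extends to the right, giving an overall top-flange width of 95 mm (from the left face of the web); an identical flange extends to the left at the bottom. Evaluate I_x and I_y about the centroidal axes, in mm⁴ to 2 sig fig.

Split into non-overlapping primitives; take the origin at the lower-left of the bounding box.
Web: 8 × 230, A = 1 840 mm², y = 115 mm, Ī = 8 111 333 mm⁴.
Top flange (beyond web): 87 × 12, A = 1 044 mm², y = 224 mm, Ī = 12 528 mm⁴.
Bottom flange (beyond web): 87 × 12, A = 1 044 mm², y = 6 mm, Ī = 12 528 mm⁴.
Centroid: ȳ = ΣA·y / ΣA = 115 mm.
Transfer each piece to the centroidal x-axis using Ī + A·d² with d = y − 115:
  web: d = 0 mm → contributes +8 111 333 mm⁴
  top flange (beyond web): d = 109 mm → contributes +12 416 292 mm⁴
  bottom flange (beyond web): d = -109 mm → contributes +12 416 292 mm⁴
Total I = 32 943 917 mm⁴.
For the y-axis: x̄ = 91 mm.
Repeating about the centroidal y-axis gives I_y = 6 037 869 mm⁴.

I_x ≈ 3.3 × 10⁷ mm⁴, I_y ≈ 6.0 × 10⁶ mm⁴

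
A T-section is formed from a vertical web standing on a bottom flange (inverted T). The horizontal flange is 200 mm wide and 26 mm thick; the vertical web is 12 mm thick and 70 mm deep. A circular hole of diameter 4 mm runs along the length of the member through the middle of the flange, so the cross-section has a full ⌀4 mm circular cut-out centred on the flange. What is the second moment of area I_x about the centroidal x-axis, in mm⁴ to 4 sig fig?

I_x ≈ 2.302 × 10⁶ mm⁴

Break the section into simple shapes (no overlaps), measuring from the bottom-left corner of the bounding box.
Flange: 200 × 26, A = 5 200 mm², y = 13 mm, Ī = 292 933 mm⁴.
Web: 12 × 70, A = 840 mm², y = 61 mm, Ī = 343 000 mm⁴.
Hole (subtracted): ⌀4, A = 12.5664 mm², y = 13 mm, Ī = 12.5664 mm⁴.
Centroid: ȳ = ΣA·y / ΣA = 19.6894 mm.
Transfer each piece to the centroidal x-axis using Ī + A·d² with d = y − 19.6894:
  flange: d = -6.68941 mm → contributes +525 624 mm⁴
  web: d = 41.3106 mm → contributes +1 776 514 mm⁴
  hole: d = -6.68941 mm → contributes −574.89 mm⁴
Total I = 2 301 564 mm⁴.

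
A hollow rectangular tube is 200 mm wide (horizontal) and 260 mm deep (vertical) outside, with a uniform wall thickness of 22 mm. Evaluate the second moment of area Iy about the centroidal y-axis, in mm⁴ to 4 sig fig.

Decompose the section into non-overlapping parts with the origin at the bottom-left of its bounding rectangle.
Outer rectangle: 200 × 260, A = 52 000 mm², x = 100 mm, Ī = 173 333 333 mm⁴.
Inner void (subtracted): 156 × 216, A = 33 696 mm², x = 100 mm, Ī = 68 335 488 mm⁴.
By symmetry the centroid is at mid-width, x̄ = 100 mm.
All pieces are centred on the centroidal y-axis, so I = ΣĪ (holes subtracted) = 104 997 845 mm⁴.

Iy ≈ 1.050 × 10⁸ mm⁴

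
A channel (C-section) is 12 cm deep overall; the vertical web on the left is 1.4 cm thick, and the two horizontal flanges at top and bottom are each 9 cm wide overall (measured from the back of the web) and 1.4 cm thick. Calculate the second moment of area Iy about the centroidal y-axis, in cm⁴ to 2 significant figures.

Iy ≈ 300 cm⁴

Treat the section as a set of non-overlapping primitives; coordinates are from the bounding-box lower-left.
Web: 1.4 × 12, A = 16.8 cm², x = 0.7 cm, Ī = 2.744 cm⁴.
Top flange (beyond web): 7.6 × 1.4, A = 10.64 cm², x = 5.2 cm, Ī = 51.21 cm⁴.
Bottom flange (beyond web): 7.6 × 1.4, A = 10.64 cm², x = 5.2 cm, Ī = 51.21 cm⁴.
Centroid: x̄ = ΣA·x / ΣA = 3.215 cm.
Transfer each piece to the centroidal y-axis using Ī + A·d² with d = x − 3.215:
  web: d = -2.515 cm → contributes +109 cm⁴
  top flange (beyond web): d = 1.985 cm → contributes +93.15 cm⁴
  bottom flange (beyond web): d = 1.985 cm → contributes +93.15 cm⁴
Total I = 295.3 cm⁴.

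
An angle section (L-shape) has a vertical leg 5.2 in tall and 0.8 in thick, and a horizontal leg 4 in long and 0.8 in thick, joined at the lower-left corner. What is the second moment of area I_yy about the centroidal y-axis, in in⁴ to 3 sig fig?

Break the section into simple shapes (no overlaps), measuring from the bottom-left corner of the bounding box.
Vertical leg: 0.8 × 5.2, A = 4.16 in², x = 0.4 in, Ī = 0.22187 in⁴.
Horizontal leg (remainder): 3.2 × 0.8, A = 2.56 in², x = 2.4 in, Ī = 2.1845 in⁴.
Centroid: x̄ = ΣA·x / ΣA = 1.1619 in.
Transfer each piece to the centroidal y-axis using Ī + A·d² with d = x − 1.1619:
  vertical leg: d = -0.7619 in → contributes +2.6367 in⁴
  horizontal leg (remainder): d = 1.2381 in → contributes +6.1087 in⁴
Total I = 8.7454 in⁴.

I_yy ≈ 8.75 in⁴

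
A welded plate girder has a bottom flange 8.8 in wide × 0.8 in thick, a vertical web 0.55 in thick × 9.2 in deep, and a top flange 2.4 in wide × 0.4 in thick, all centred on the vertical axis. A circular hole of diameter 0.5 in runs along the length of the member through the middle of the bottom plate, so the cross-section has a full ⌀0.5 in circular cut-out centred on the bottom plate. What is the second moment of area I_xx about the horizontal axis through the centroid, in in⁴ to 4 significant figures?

Split into non-overlapping primitives; take the origin at the lower-left of the bounding box.
Bottom plate: 8.8 × 0.8, A = 7.04 in², y = 0.4 in, Ī = 0.375467 in⁴.
Web plate: 0.55 × 9.2, A = 5.06 in², y = 5.4 in, Ī = 35.6899 in⁴.
Top plate: 2.4 × 0.4, A = 0.96 in², y = 10.2 in, Ī = 0.0128 in⁴.
Hole (subtracted): ⌀0.5, A = 0.19635 in², y = 0.4 in, Ī = 0.00306796 in⁴.
Centroid: ȳ = ΣA·y / ΣA = 3.09815 in.
Transfer each piece to the horizontal axis through the centroid using Ī + A·d² with d = y − 3.09815:
  bottom plate: d = -2.69815 in → contributes +51.6266 in⁴
  web plate: d = 2.30185 in → contributes +62.5005 in⁴
  top plate: d = 7.10185 in → contributes +48.4317 in⁴
  hole: d = -2.69815 in → contributes −1.43249 in⁴
Total I = 161.126 in⁴.

I_xx ≈ 161.1 in⁴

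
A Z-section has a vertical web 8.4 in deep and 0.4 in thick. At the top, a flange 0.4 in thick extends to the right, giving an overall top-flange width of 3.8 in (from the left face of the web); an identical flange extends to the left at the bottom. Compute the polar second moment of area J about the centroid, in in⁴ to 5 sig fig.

J ≈ 75.797 in⁴

Split into non-overlapping primitives; take the origin at the lower-left of the bounding box.
Web: 0.4 × 8.4, A = 3.36 in², y = 4.2 in, Ī = 19.7568 in⁴.
Top flange (beyond web): 3.4 × 0.4, A = 1.36 in², y = 8.2 in, Ī = 0.01813333 in⁴.
Bottom flange (beyond web): 3.4 × 0.4, A = 1.36 in², y = 0.2 in, Ī = 0.01813333 in⁴.
Centroid: ȳ = ΣA·y / ΣA = 4.2 in.
Transfer each piece to the centroidal x-axis using Ī + A·d² with d = y − 4.2:
  web: d = 0 in → contributes +19.7568 in⁴
  top flange (beyond web): d = 4 in → contributes +21.77813 in⁴
  bottom flange (beyond web): d = -4 in → contributes +21.77813 in⁴
Total I = 63.31307 in⁴.
For the y-axis: x̄ = 3.6 in.
Repeating about the centroidal y-axis gives I_y = 12.48427 in⁴.
Polar second moment: J = I_x + I_y = 75.79733 in⁴.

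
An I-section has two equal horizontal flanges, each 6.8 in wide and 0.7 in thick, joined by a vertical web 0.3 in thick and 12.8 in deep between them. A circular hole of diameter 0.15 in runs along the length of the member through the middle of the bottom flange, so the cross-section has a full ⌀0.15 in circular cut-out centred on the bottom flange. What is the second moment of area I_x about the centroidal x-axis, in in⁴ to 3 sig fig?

I_x ≈ 486 in⁴

Break the section into simple shapes (no overlaps), measuring from the bottom-left corner of the bounding box.
Bottom flange: 6.8 × 0.7, A = 4.76 in², y = 0.35 in, Ī = 0.19437 in⁴.
Web: 0.3 × 12.8, A = 3.84 in², y = 7.1 in, Ī = 52.429 in⁴.
Top flange: 6.8 × 0.7, A = 4.76 in², y = 13.85 in, Ī = 0.19437 in⁴.
Hole (subtracted): ⌀0.15, A = 0.017671 in², y = 0.35 in, Ī = 0.00002485 in⁴.
Centroid: ȳ = ΣA·y / ΣA = 7.1089 in.
Transfer each piece to the centroidal x-axis using Ī + A·d² with d = y − 7.1089:
  bottom flange: d = -6.7589 in → contributes +217.65 in⁴
  web: d = -0.0089401 in → contributes +52.429 in⁴
  top flange: d = 6.7411 in → contributes +216.5 in⁴
  hole: d = -6.7589 in → contributes −0.80731 in⁴
Total I = 485.77 in⁴.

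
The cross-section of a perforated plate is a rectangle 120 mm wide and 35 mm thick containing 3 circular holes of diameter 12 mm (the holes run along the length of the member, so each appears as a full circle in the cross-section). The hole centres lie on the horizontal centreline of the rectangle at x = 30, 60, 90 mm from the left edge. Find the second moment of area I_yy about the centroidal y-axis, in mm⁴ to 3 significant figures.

I_yy ≈ 4.83 × 10⁶ mm⁴

Break the section into simple shapes (no overlaps), measuring from the bottom-left corner of the bounding box.
Plate: 120 × 35, A = 4 200 mm², x = 60 mm, Ī = 5 040 000 mm⁴.
Hole 1 (subtracted): ⌀12, A = 113.1 mm², x = 30 mm, Ī = 1017.9 mm⁴.
Hole 2 (subtracted): ⌀12, A = 113.1 mm², x = 60 mm, Ī = 1017.9 mm⁴.
Hole 3 (subtracted): ⌀12, A = 113.1 mm², x = 90 mm, Ī = 1017.9 mm⁴.
By symmetry the centroid is at mid-width, x̄ = 60 mm.
Transfer each piece to the centroidal y-axis using Ī + A·d² with d = x − 60:
  plate: d = 0 mm → contributes +5 040 000 mm⁴
  hole 1: d = -30 mm → contributes −102 805 mm⁴
  hole 2: d = 0 mm → contributes −1017.9 mm⁴
  hole 3: d = 30 mm → contributes −102 805 mm⁴
Total I = 4 833 371 mm⁴.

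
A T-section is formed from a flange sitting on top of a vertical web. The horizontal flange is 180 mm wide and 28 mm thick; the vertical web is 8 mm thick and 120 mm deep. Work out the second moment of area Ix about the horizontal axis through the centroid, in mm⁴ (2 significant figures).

Treat the section as a set of non-overlapping primitives; coordinates are from the bounding-box lower-left.
Flange: 180 × 28, A = 5 040 mm², y = 134 mm, Ī = 329 280 mm⁴.
Web: 8 × 120, A = 960 mm², y = 60 mm, Ī = 1 152 000 mm⁴.
Centroid: ȳ = ΣA·y / ΣA = 122.2 mm.
Transfer each piece to the horizontal axis through the centroid using Ī + A·d² with d = y − 122.2:
  flange: d = 11.84 mm → contributes +1 035 815 mm⁴
  web: d = -62.16 mm → contributes +4 861 311 mm⁴
Total I = 5 897 126 mm⁴.

Ix ≈ 5.9 × 10⁶ mm⁴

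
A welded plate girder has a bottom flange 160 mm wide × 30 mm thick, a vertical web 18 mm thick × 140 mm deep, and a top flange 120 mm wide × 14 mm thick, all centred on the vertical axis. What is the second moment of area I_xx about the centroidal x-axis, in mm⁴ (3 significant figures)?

Split into non-overlapping primitives; take the origin at the lower-left of the bounding box.
Bottom plate: 160 × 30, A = 4 800 mm², y = 15 mm, Ī = 360 000 mm⁴.
Web plate: 18 × 140, A = 2 520 mm², y = 100 mm, Ī = 4 116 000 mm⁴.
Top plate: 120 × 14, A = 1 680 mm², y = 177 mm, Ī = 27 440 mm⁴.
Centroid: ȳ = ΣA·y / ΣA = 69.04 mm.
Transfer each piece to the centroidal x-axis using Ī + A·d² with d = y − 69.04:
  bottom plate: d = -54.04 mm → contributes +14 377 544 mm⁴
  web plate: d = 30.96 mm → contributes +6 531 474 mm⁴
  top plate: d = 107.96 mm → contributes +19 608 447 mm⁴
Total I = 40 517 466 mm⁴.

I_xx ≈ 4.05 × 10⁷ mm⁴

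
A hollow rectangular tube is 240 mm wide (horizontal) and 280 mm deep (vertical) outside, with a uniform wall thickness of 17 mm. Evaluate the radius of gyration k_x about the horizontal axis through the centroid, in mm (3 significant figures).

Split into non-overlapping primitives; take the origin at the lower-left of the bounding box.
Outer rectangle: 240 × 280, A = 67 200 mm², y = 140 mm, Ī = 439 040 000 mm⁴.
Inner void (subtracted): 206 × 246, A = 50 676 mm², y = 140 mm, Ī = 255 559 068 mm⁴.
By symmetry the centroid is at mid-height, ȳ = 140 mm.
All pieces are centred on the horizontal axis through the centroid, so I = ΣĪ (holes subtracted) = 183 480 932 mm⁴.
Radius of gyration: k = √(I/A) = √(183 480 932 / 16 524) = 105.38 mm.

k_x ≈ 105 mm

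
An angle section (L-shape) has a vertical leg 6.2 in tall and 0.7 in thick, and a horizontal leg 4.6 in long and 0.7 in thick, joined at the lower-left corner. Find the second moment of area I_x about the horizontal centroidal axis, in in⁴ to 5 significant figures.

I_x ≈ 26.687 in⁴

Treat the section as a set of non-overlapping primitives; coordinates are from the bounding-box lower-left.
Vertical leg: 0.7 × 6.2, A = 4.34 in², y = 3.1 in, Ī = 13.90247 in⁴.
Horizontal leg (remainder): 3.9 × 0.7, A = 2.73 in², y = 0.35 in, Ī = 0.111475 in⁴.
Centroid: ȳ = ΣA·y / ΣA = 2.038119 in.
Transfer each piece to the horizontal centroidal axis using Ī + A·d² with d = y − 2.038119:
  vertical leg: d = 1.061881 in → contributes +18.79621 in⁴
  horizontal leg (remainder): d = -1.688119 in → contributes +7.891279 in⁴
Total I = 26.68749 in⁴.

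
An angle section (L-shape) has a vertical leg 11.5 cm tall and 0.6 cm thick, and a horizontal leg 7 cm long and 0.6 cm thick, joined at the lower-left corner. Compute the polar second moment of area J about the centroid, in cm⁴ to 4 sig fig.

J ≈ 193.0 cm⁴

Decompose the section into non-overlapping parts with the origin at the bottom-left of its bounding rectangle.
Vertical leg: 0.6 × 11.5, A = 6.9 cm², y = 5.75 cm, Ī = 76.0438 cm⁴.
Horizontal leg (remainder): 6.4 × 0.6, A = 3.84 cm², y = 0.3 cm, Ī = 0.1152 cm⁴.
Centroid: ȳ = ΣA·y / ΣA = 3.8014 cm.
Transfer each piece to the centroidal x-axis using Ī + A·d² with d = y − 3.8014:
  vertical leg: d = 1.9486 cm → contributes +102.243 cm⁴
  horizontal leg (remainder): d = -3.5014 cm → contributes +47.1927 cm⁴
Total I = 149.436 cm⁴.
For the y-axis: x̄ = 1.5514 cm.
Repeating about the centroidal y-axis gives I_y = 43.5354 cm⁴.
Polar second moment: J = I_x + I_y = 192.972 cm⁴.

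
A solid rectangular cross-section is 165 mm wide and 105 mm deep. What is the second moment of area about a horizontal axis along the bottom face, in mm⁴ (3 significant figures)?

The section: 165 × 105, A = 17 325 mm², y = 52.5 mm, Ī = 15 917 344 mm⁴.
Transfer it to the bottom edge using Ī + A·d² with d = y − 0:
  the section: d = 52.5 mm → contributes +63 669 375 mm⁴
Total I = 63 669 375 mm⁴.

I_base ≈ 6.37 × 10⁷ mm⁴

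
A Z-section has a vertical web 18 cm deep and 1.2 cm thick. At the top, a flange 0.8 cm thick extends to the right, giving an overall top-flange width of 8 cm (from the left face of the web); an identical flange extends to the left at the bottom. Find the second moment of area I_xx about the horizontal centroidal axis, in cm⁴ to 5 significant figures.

Break the section into simple shapes (no overlaps), measuring from the bottom-left corner of the bounding box.
Web: 1.2 × 18, A = 21.6 cm², y = 9 cm, Ī = 583.2 cm⁴.
Top flange (beyond web): 6.8 × 0.8, A = 5.44 cm², y = 17.6 cm, Ī = 0.2901333 cm⁴.
Bottom flange (beyond web): 6.8 × 0.8, A = 5.44 cm², y = 0.4 cm, Ī = 0.2901333 cm⁴.
Centroid: ȳ = ΣA·y / ΣA = 9 cm.
Transfer each piece to the horizontal centroidal axis using Ī + A·d² with d = y − 9:
  web: d = 0 cm → contributes +583.2 cm⁴
  top flange (beyond web): d = 8.6 cm → contributes +402.6325 cm⁴
  bottom flange (beyond web): d = -8.6 cm → contributes +402.6325 cm⁴
Total I = 1388.465 cm⁴.

I_xx ≈ 1388.5 cm⁴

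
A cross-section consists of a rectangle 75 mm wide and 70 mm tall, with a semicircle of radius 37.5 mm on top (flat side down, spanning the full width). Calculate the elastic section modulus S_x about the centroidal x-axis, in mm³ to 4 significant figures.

Treat the section as a set of non-overlapping primitives; coordinates are from the bounding-box lower-left.
Rectangular body: 75 × 70, A = 5 250 mm², y = 35 mm, Ī = 2 143 750 mm⁴.
Semicircular cap: semicircle r = 37.5, A = 2208.93 mm², y = 85.9155 mm, Ī = 217 049 mm⁴.
Centroid: ȳ = ΣA·y / ΣA = 50.0784 mm.
Transfer each piece to the centroidal x-axis using Ī + A·d² with d = y − 50.0784:
  rectangular body: d = -15.0784 mm → contributes +3 337 383 mm⁴
  semicircular cap: d = 35.8371 mm → contributes +3 053 972 mm⁴
Total I = 6 391 355 mm⁴.
Extreme fibre distance c = 57.4216 mm; S = I/c = 111 306 mm³.

S_x ≈ 1.113 × 10⁵ mm³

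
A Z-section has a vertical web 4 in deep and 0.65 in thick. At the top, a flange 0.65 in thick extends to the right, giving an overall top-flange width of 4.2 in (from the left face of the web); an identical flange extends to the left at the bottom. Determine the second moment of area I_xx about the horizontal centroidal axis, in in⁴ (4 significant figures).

Treat the section as a set of non-overlapping primitives; coordinates are from the bounding-box lower-left.
Web: 0.65 × 4, A = 2.6 in², y = 2 in, Ī = 3.46667 in⁴.
Top flange (beyond web): 3.55 × 0.65, A = 2.3075 in², y = 3.675 in, Ī = 0.0812432 in⁴.
Bottom flange (beyond web): 3.55 × 0.65, A = 2.3075 in², y = 0.325 in, Ī = 0.0812432 in⁴.
Centroid: ȳ = ΣA·y / ΣA = 2 in.
Transfer each piece to the horizontal centroidal axis using Ī + A·d² with d = y − 2:
  web: d = 0 in → contributes +3.46667 in⁴
  top flange (beyond web): d = 1.675 in → contributes +6.55522 in⁴
  bottom flange (beyond web): d = -1.675 in → contributes +6.55522 in⁴
Total I = 16.5771 in⁴.

I_xx ≈ 16.58 in⁴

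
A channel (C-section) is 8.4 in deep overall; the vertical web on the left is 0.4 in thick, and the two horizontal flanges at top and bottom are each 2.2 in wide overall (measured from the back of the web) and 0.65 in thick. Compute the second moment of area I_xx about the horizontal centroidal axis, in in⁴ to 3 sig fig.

I_xx ≈ 55.0 in⁴

Split into non-overlapping primitives; take the origin at the lower-left of the bounding box.
Web: 0.4 × 8.4, A = 3.36 in², y = 4.2 in, Ī = 19.757 in⁴.
Top flange (beyond web): 1.8 × 0.65, A = 1.17 in², y = 8.075 in, Ī = 0.041194 in⁴.
Bottom flange (beyond web): 1.8 × 0.65, A = 1.17 in², y = 0.325 in, Ī = 0.041194 in⁴.
By symmetry the centroid is at mid-height, ȳ = 4.2 in.
Transfer each piece to the horizontal centroidal axis using Ī + A·d² with d = y − 4.2:
  web: d = 0 in → contributes +19.757 in⁴
  top flange (beyond web): d = 3.875 in → contributes +17.609 in⁴
  bottom flange (beyond web): d = -3.875 in → contributes +17.609 in⁴
Total I = 54.976 in⁴.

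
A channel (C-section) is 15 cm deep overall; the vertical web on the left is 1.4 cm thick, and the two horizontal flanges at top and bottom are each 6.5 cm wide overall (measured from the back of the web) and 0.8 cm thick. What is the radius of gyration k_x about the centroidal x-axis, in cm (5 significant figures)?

k_x ≈ 5.2559 cm

Break the section into simple shapes (no overlaps), measuring from the bottom-left corner of the bounding box.
Web: 1.4 × 15, A = 21 cm², y = 7.5 cm, Ī = 393.75 cm⁴.
Top flange (beyond web): 5.1 × 0.8, A = 4.08 cm², y = 14.6 cm, Ī = 0.2176 cm⁴.
Bottom flange (beyond web): 5.1 × 0.8, A = 4.08 cm², y = 0.4 cm, Ī = 0.2176 cm⁴.
By symmetry the centroid is at mid-height, ȳ = 7.5 cm.
Transfer each piece to the centroidal x-axis using Ī + A·d² with d = y − 7.5:
  web: d = 0 cm → contributes +393.75 cm⁴
  top flange (beyond web): d = 7.1 cm → contributes +205.8904 cm⁴
  bottom flange (beyond web): d = -7.1 cm → contributes +205.8904 cm⁴
Total I = 805.5308 cm⁴.
Radius of gyration: k = √(I/A) = √(805.5308 / 29.16) = 5.255903 cm.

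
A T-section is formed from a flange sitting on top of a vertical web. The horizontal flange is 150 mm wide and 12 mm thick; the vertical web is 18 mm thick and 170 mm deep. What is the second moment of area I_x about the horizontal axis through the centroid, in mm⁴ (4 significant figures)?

I_x ≈ 1.678 × 10⁷ mm⁴

Break the section into simple shapes (no overlaps), measuring from the bottom-left corner of the bounding box.
Flange: 150 × 12, A = 1 800 mm², y = 176 mm, Ī = 21 600 mm⁴.
Web: 18 × 170, A = 3 060 mm², y = 85 mm, Ī = 7 369 500 mm⁴.
Centroid: ȳ = ΣA·y / ΣA = 118.704 mm.
Transfer each piece to the horizontal axis through the centroid using Ī + A·d² with d = y − 118.704:
  flange: d = 57.2963 mm → contributes +5 930 758 mm⁴
  web: d = -33.7037 mm → contributes +10 845 475 mm⁴
Total I = 16 776 233 mm⁴.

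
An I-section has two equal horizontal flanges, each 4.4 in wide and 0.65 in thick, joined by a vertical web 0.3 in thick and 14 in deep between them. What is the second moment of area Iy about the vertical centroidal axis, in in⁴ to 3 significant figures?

Split into non-overlapping primitives; take the origin at the lower-left of the bounding box.
Bottom flange: 4.4 × 0.65, A = 2.86 in², x = 2.2 in, Ī = 4.6141 in⁴.
Web: 0.3 × 14, A = 4.2 in², x = 2.2 in, Ī = 0.0315 in⁴.
Top flange: 4.4 × 0.65, A = 2.86 in², x = 2.2 in, Ī = 4.6141 in⁴.
By symmetry the centroid is at mid-width, x̄ = 2.2 in.
All pieces are centred on the vertical centroidal axis, so I = ΣĪ = 9.2598 in⁴.

Iy ≈ 9.26 in⁴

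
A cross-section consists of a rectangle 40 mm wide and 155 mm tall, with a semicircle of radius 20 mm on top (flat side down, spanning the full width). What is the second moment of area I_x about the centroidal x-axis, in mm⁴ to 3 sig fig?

I_x ≈ 1.66 × 10⁷ mm⁴

Treat the section as a set of non-overlapping primitives; coordinates are from the bounding-box lower-left.
Rectangular body: 40 × 155, A = 6 200 mm², y = 77.5 mm, Ī = 12 412 917 mm⁴.
Semicircular cap: semicircle r = 20, A = 628.32 mm², y = 163.49 mm, Ī = 17 561 mm⁴.
Centroid: ȳ = ΣA·y / ΣA = 85.412 mm.
Transfer each piece to the centroidal x-axis using Ī + A·d² with d = y − 85.412:
  rectangular body: d = -7.9123 mm → contributes +12 801 069 mm⁴
  semicircular cap: d = 78.076 mm → contributes +3 847 696 mm⁴
Total I = 16 648 765 mm⁴.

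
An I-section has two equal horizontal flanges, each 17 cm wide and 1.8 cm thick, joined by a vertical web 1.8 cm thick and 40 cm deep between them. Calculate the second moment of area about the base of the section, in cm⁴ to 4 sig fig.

I_base ≈ 9.965 × 10⁴ cm⁴

Decompose the section into non-overlapping parts with the origin at the bottom-left of its bounding rectangle.
Bottom flange: 17 × 1.8, A = 30.6 cm², y = 0.9 cm, Ī = 8.262 cm⁴.
Web: 1.8 × 40, A = 72 cm², y = 21.8 cm, Ī = 9 600 cm⁴.
Top flange: 17 × 1.8, A = 30.6 cm², y = 42.7 cm, Ī = 8.262 cm⁴.
Transfer each piece to the bottom edge using Ī + A·d² with d = y − 0:
  bottom flange: d = 0.9 cm → contributes +33.048 cm⁴
  web: d = 21.8 cm → contributes +43817.3 cm⁴
  top flange: d = 42.7 cm → contributes +55800.9 cm⁴
Total I = 99651.3 cm⁴.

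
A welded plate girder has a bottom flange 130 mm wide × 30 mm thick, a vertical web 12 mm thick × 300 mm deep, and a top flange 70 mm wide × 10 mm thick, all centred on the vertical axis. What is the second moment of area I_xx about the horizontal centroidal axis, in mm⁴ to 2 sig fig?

Split into non-overlapping primitives; take the origin at the lower-left of the bounding box.
Bottom plate: 130 × 30, A = 3 900 mm², y = 15 mm, Ī = 292 500 mm⁴.
Web plate: 12 × 300, A = 3 600 mm², y = 180 mm, Ī = 27 000 000 mm⁴.
Top plate: 70 × 10, A = 700 mm², y = 335 mm, Ī = 5 833 mm⁴.
Centroid: ȳ = ΣA·y / ΣA = 114.8 mm.
Transfer each piece to the horizontal centroidal axis using Ī + A·d² with d = y − 114.8:
  bottom plate: d = -99.76 mm → contributes +39 102 488 mm⁴
  web plate: d = 65.24 mm → contributes +42 324 360 mm⁴
  top plate: d = 220.2 mm → contributes +33 960 997 mm⁴
Total I = 115 387 846 mm⁴.

I_xx ≈ 1.2 × 10⁸ mm⁴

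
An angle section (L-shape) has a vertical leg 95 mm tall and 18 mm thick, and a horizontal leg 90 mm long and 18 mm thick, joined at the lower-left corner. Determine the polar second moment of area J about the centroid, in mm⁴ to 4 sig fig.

J ≈ 4.513 × 10⁶ mm⁴

Decompose the section into non-overlapping parts with the origin at the bottom-left of its bounding rectangle.
Vertical leg: 18 × 95, A = 1 710 mm², y = 47.5 mm, Ī = 1 286 063 mm⁴.
Horizontal leg (remainder): 72 × 18, A = 1 296 mm², y = 9 mm, Ī = 34 992 mm⁴.
Centroid: ȳ = ΣA·y / ΣA = 30.9012 mm.
Transfer each piece to the centroidal x-axis using Ī + A·d² with d = y − 30.9012:
  vertical leg: d = 16.5988 mm → contributes +1 757 202 mm⁴
  horizontal leg (remainder): d = -21.9012 mm → contributes +656 635 mm⁴
Total I = 2 413 837 mm⁴.
For the y-axis: x̄ = 28.4012 mm.
Repeating about the centroidal y-axis gives I_y = 2 098 964 mm⁴.
Polar second moment: J = I_x + I_y = 4 512 801 mm⁴.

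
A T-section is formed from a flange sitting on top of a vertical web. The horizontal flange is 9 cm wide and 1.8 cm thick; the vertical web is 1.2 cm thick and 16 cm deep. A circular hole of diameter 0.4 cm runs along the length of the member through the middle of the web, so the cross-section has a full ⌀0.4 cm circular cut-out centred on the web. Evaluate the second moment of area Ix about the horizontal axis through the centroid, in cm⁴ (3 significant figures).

Ix ≈ 1110 cm⁴

Split into non-overlapping primitives; take the origin at the lower-left of the bounding box.
Flange: 9 × 1.8, A = 16.2 cm², y = 16.9 cm, Ī = 4.374 cm⁴.
Web: 1.2 × 16, A = 19.2 cm², y = 8 cm, Ī = 409.6 cm⁴.
Hole (subtracted): ⌀0.4, A = 0.12566 cm², y = 8 cm, Ī = 0.0012566 cm⁴.
Centroid: ȳ = ΣA·y / ΣA = 12.087 cm.
Transfer each piece to the horizontal axis through the centroid using Ī + A·d² with d = y − 12.087:
  flange: d = 4.8126 cm → contributes +379.59 cm⁴
  web: d = -4.0874 cm → contributes +730.37 cm⁴
  hole: d = -4.0874 cm → contributes −2.1007 cm⁴
Total I = 1107.9 cm⁴.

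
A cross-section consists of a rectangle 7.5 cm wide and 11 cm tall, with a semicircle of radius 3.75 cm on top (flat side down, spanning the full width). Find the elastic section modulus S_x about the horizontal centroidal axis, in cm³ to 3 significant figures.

S_x ≈ 223 cm³

Break the section into simple shapes (no overlaps), measuring from the bottom-left corner of the bounding box.
Rectangular body: 7.5 × 11, A = 82.5 cm², y = 5.5 cm, Ī = 831.88 cm⁴.
Semicircular cap: semicircle r = 3.75, A = 22.089 cm², y = 12.592 cm, Ī = 21.705 cm⁴.
Centroid: ȳ = ΣA·y / ΣA = 6.9977 cm.
Transfer each piece to the horizontal centroidal axis using Ī + A·d² with d = y − 6.9977:
  rectangular body: d = -1.4977 cm → contributes +1016.9 cm⁴
  semicircular cap: d = 5.5938 cm → contributes +712.9 cm⁴
Total I = 1729.8 cm⁴.
Extreme fibre distance c = 7.7523 cm; S = I/c = 223.14 cm³.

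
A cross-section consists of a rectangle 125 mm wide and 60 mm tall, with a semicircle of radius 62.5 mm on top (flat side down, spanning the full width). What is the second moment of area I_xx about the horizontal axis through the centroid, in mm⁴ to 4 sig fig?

I_xx ≈ 1.471 × 10⁷ mm⁴

Decompose the section into non-overlapping parts with the origin at the bottom-left of its bounding rectangle.
Rectangular body: 125 × 60, A = 7 500 mm², y = 30 mm, Ī = 2 250 000 mm⁴.
Semicircular cap: semicircle r = 62.5, A = 6135.92 mm², y = 86.5258 mm, Ī = 1 674 758 mm⁴.
Centroid: ȳ = ΣA·y / ΣA = 55.4356 mm.
Transfer each piece to the horizontal axis through the centroid using Ī + A·d² with d = y − 55.4356:
  rectangular body: d = -25.4356 mm → contributes +7 102 279 mm⁴
  semicircular cap: d = 31.0902 mm → contributes +7 605 748 mm⁴
Total I = 14 708 027 mm⁴.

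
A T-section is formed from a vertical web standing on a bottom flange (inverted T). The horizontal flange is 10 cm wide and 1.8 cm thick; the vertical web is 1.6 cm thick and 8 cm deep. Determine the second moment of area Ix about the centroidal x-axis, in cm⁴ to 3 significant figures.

Treat the section as a set of non-overlapping primitives; coordinates are from the bounding-box lower-left.
Flange: 10 × 1.8, A = 18 cm², y = 0.9 cm, Ī = 4.86 cm⁴.
Web: 1.6 × 8, A = 12.8 cm², y = 5.8 cm, Ī = 68.267 cm⁴.
Centroid: ȳ = ΣA·y / ΣA = 2.9364 cm.
Transfer each piece to the centroidal x-axis using Ī + A·d² with d = y − 2.9364:
  flange: d = -2.0364 cm → contributes +79.502 cm⁴
  web: d = 2.8636 cm → contributes +173.23 cm⁴
Total I = 252.73 cm⁴.

Ix ≈ 253 cm⁴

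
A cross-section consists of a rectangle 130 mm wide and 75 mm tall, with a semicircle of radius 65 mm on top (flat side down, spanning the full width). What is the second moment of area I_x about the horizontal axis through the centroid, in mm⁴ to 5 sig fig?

Treat the section as a set of non-overlapping primitives; coordinates are from the bounding-box lower-left.
Rectangular body: 130 × 75, A = 9 750 mm², y = 37.5 mm, Ī = 4 570 313 mm⁴.
Semicircular cap: semicircle r = 65, A = 6636.614 mm², y = 102.5869 mm, Ī = 1 959 230 mm⁴.
Centroid: ȳ = ΣA·y / ΣA = 63.86032 mm.
Transfer each piece to the horizontal axis through the centroid using Ī + A·d² with d = y − 63.86032:
  rectangular body: d = -26.36032 mm → contributes +11 345 260 mm⁴
  semicircular cap: d = 38.72654 mm → contributes +11 912 458 mm⁴
Total I = 23 257 718 mm⁴.

I_x ≈ 2.3258 × 10⁷ mm⁴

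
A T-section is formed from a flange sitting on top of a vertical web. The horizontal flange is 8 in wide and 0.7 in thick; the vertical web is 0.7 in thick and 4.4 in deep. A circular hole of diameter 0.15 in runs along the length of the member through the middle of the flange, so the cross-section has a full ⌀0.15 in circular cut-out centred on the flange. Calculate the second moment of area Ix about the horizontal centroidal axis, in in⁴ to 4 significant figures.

Ix ≈ 18.10 in⁴

Treat the section as a set of non-overlapping primitives; coordinates are from the bounding-box lower-left.
Flange: 8 × 0.7, A = 5.6 in², y = 4.75 in, Ī = 0.228667 in⁴.
Web: 0.7 × 4.4, A = 3.08 in², y = 2.2 in, Ī = 4.96907 in⁴.
Hole (subtracted): ⌀0.15, A = 0.0176715 in², y = 4.75 in, Ī = 0.0000248505 in⁴.
Centroid: ȳ = ΣA·y / ΣA = 3.84332 in.
Transfer each piece to the horizontal centroidal axis using Ī + A·d² with d = y − 3.84332:
  flange: d = 0.906685 in → contributes +4.8323 in⁴
  web: d = -1.64332 in → contributes +13.2866 in⁴
  hole: d = 0.906685 in → contributes −0.0145521 in⁴
Total I = 18.1043 in⁴.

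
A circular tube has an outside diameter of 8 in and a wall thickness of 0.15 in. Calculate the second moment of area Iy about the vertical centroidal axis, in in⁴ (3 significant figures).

Break the section into simple shapes (no overlaps), measuring from the bottom-left corner of the bounding box.
Outer circle: ⌀8, A = 50.265 in², x = 4 in, Ī = 201.06 in⁴.
Bore (subtracted): ⌀7.7, A = 46.566 in², x = 4 in, Ī = 172.56 in⁴.
By symmetry the centroid is at mid-width, x̄ = 4 in.
All pieces are centred on the vertical centroidal axis, so I = ΣĪ (holes subtracted) = 28.505 in⁴.

Iy ≈ 28.5 in⁴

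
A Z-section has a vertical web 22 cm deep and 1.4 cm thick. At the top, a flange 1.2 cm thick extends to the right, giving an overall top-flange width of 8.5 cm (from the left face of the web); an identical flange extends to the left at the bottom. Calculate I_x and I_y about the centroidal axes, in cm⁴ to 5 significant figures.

I_x ≈ 3087.4 cm⁴, I_y ≈ 384.40 cm⁴

Treat the section as a set of non-overlapping primitives; coordinates are from the bounding-box lower-left.
Web: 1.4 × 22, A = 30.8 cm², y = 11 cm, Ī = 1242.267 cm⁴.
Top flange (beyond web): 7.1 × 1.2, A = 8.52 cm², y = 21.4 cm, Ī = 1.0224 cm⁴.
Bottom flange (beyond web): 7.1 × 1.2, A = 8.52 cm², y = 0.6 cm, Ī = 1.0224 cm⁴.
Centroid: ȳ = ΣA·y / ΣA = 11 cm.
Transfer each piece to the centroidal x-axis using Ī + A·d² with d = y − 11:
  web: d = 0 cm → contributes +1242.267 cm⁴
  top flange (beyond web): d = 10.4 cm → contributes +922.5456 cm⁴
  bottom flange (beyond web): d = -10.4 cm → contributes +922.5456 cm⁴
Total I = 3087.358 cm⁴.
For the y-axis: x̄ = 7.8 cm.
Repeating about the centroidal y-axis gives I_y = 384.3979 cm⁴.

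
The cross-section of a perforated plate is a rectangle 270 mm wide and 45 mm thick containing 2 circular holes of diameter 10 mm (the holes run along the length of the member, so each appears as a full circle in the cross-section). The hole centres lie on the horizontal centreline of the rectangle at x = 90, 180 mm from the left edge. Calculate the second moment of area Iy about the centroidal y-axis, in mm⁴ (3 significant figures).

Iy ≈ 7.35 × 10⁷ mm⁴

Treat the section as a set of non-overlapping primitives; coordinates are from the bounding-box lower-left.
Plate: 270 × 45, A = 12 150 mm², x = 135 mm, Ī = 73 811 250 mm⁴.
Hole 1 (subtracted): ⌀10, A = 78.54 mm², x = 90 mm, Ī = 490.87 mm⁴.
Hole 2 (subtracted): ⌀10, A = 78.54 mm², x = 180 mm, Ī = 490.87 mm⁴.
By symmetry the centroid is at mid-width, x̄ = 135 mm.
Transfer each piece to the centroidal y-axis using Ī + A·d² with d = x − 135:
  plate: d = 0 mm → contributes +73 811 250 mm⁴
  hole 1: d = -45 mm → contributes −159 534 mm⁴
  hole 2: d = 45 mm → contributes −159 534 mm⁴
Total I = 73 492 182 mm⁴.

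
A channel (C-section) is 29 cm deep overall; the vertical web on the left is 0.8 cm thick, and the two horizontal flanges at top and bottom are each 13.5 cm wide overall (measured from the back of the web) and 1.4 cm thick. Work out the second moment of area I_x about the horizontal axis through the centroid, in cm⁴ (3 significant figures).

I_x ≈ 8400 cm⁴

Decompose the section into non-overlapping parts with the origin at the bottom-left of its bounding rectangle.
Web: 0.8 × 29, A = 23.2 cm², y = 14.5 cm, Ī = 1625.9 cm⁴.
Top flange (beyond web): 12.7 × 1.4, A = 17.78 cm², y = 28.3 cm, Ī = 2.9041 cm⁴.
Bottom flange (beyond web): 12.7 × 1.4, A = 17.78 cm², y = 0.7 cm, Ī = 2.9041 cm⁴.
By symmetry the centroid is at mid-height, ȳ = 14.5 cm.
Transfer each piece to the horizontal axis through the centroid using Ī + A·d² with d = y − 14.5:
  web: d = 0 cm → contributes +1625.9 cm⁴
  top flange (beyond web): d = 13.8 cm → contributes +3388.9 cm⁴
  bottom flange (beyond web): d = -13.8 cm → contributes +3388.9 cm⁴
Total I = 8403.8 cm⁴.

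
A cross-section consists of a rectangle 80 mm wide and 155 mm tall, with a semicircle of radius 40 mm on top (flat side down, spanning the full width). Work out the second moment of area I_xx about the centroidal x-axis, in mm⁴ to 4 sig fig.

I_xx ≈ 4.376 × 10⁷ mm⁴

Treat the section as a set of non-overlapping primitives; coordinates are from the bounding-box lower-left.
Rectangular body: 80 × 155, A = 12 400 mm², y = 77.5 mm, Ī = 24 825 833 mm⁴.
Semicircular cap: semicircle r = 40, A = 2513.27 mm², y = 171.977 mm, Ī = 280 978 mm⁴.
Centroid: ȳ = ΣA·y / ΣA = 93.4217 mm.
Transfer each piece to the centroidal x-axis using Ī + A·d² with d = y − 93.4217:
  rectangular body: d = -15.9217 mm → contributes +27 969 259 mm⁴
  semicircular cap: d = 78.5548 mm → contributes +15 790 023 mm⁴
Total I = 43 759 283 mm⁴.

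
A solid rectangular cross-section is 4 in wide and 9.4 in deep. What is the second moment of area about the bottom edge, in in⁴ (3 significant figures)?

I_base ≈ 1110 in⁴

The section: 4 × 9.4, A = 37.6 in², y = 4.7 in, Ī = 276.86 in⁴.
Transfer it to a horizontal axis along the bottom face using Ī + A·d² with d = y − 0:
  the section: d = 4.7 in → contributes +1107.4 in⁴
Total I = 1107.4 in⁴.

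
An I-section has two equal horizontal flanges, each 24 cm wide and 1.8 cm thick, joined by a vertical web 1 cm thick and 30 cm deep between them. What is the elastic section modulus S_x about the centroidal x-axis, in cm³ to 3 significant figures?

Treat the section as a set of non-overlapping primitives; coordinates are from the bounding-box lower-left.
Bottom flange: 24 × 1.8, A = 43.2 cm², y = 0.9 cm, Ī = 11.664 cm⁴.
Web: 1 × 30, A = 30 cm², y = 16.8 cm, Ī = 2 250 cm⁴.
Top flange: 24 × 1.8, A = 43.2 cm², y = 32.7 cm, Ī = 11.664 cm⁴.
By symmetry the centroid is at mid-height, ȳ = 16.8 cm.
Transfer each piece to the centroidal x-axis using Ī + A·d² with d = y − 16.8:
  bottom flange: d = -15.9 cm → contributes +10 933 cm⁴
  web: d = 0 cm → contributes +2 250 cm⁴
  top flange: d = 15.9 cm → contributes +10 933 cm⁴
Total I = 24 116 cm⁴.
Extreme fibre distance c = 16.8 cm; S = I/c = 1435.5 cm³.

S_x ≈ 1440 cm³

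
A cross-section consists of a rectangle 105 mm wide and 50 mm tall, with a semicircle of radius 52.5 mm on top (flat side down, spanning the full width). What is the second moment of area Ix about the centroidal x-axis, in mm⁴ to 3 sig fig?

Ix ≈ 7.23 × 10⁶ mm⁴

Split into non-overlapping primitives; take the origin at the lower-left of the bounding box.
Rectangular body: 105 × 50, A = 5 250 mm², y = 25 mm, Ī = 1 093 750 mm⁴.
Semicircular cap: semicircle r = 52.5, A = 4329.5 mm², y = 72.282 mm, Ī = 833 814 mm⁴.
Centroid: ȳ = ΣA·y / ΣA = 46.369 mm.
Transfer each piece to the centroidal x-axis using Ī + A·d² with d = y − 46.369:
  rectangular body: d = -21.369 mm → contributes +3 491 125 mm⁴
  semicircular cap: d = 25.912 mm → contributes +3 740 893 mm⁴
Total I = 7 232 018 mm⁴.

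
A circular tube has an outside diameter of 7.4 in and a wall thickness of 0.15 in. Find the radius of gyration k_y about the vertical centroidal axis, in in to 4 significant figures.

Break the section into simple shapes (no overlaps), measuring from the bottom-left corner of the bounding box.
Outer circle: ⌀7.4, A = 43.0084 in², x = 3.7 in, Ī = 147.196 in⁴.
Bore (subtracted): ⌀7.1, A = 39.5919 in², x = 3.7 in, Ī = 124.739 in⁴.
By symmetry the centroid is at mid-width, x̄ = 3.7 in.
All pieces are centred on the vertical centroidal axis, so I = ΣĪ (holes subtracted) = 22.457 in⁴.
Radius of gyration: k = √(I/A) = √(22.457 / 3.41648) = 2.56381 in.

k_y ≈ 2.564 in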